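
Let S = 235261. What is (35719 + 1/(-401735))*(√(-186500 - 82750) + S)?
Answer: 3375894767453104/401735 + 14349572464*I*√10770/80347 ≈ 8.4033e+9 + 1.8534e+7*I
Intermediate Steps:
(35719 + 1/(-401735))*(√(-186500 - 82750) + S) = (35719 + 1/(-401735))*(√(-186500 - 82750) + 235261) = (35719 - 1/401735)*(√(-269250) + 235261) = 14349572464*(5*I*√10770 + 235261)/401735 = 14349572464*(235261 + 5*I*√10770)/401735 = 3375894767453104/401735 + 14349572464*I*√10770/80347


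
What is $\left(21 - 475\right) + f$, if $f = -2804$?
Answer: $-3258$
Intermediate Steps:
$\left(21 - 475\right) + f = \left(21 - 475\right) - 2804 = -454 - 2804 = -3258$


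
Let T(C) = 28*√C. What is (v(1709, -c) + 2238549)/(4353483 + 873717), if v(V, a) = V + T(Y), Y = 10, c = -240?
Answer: 1120129/2613600 + 7*√10/1306800 ≈ 0.42859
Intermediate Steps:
v(V, a) = V + 28*√10
(v(1709, -c) + 2238549)/(4353483 + 873717) = ((1709 + 28*√10) + 2238549)/(4353483 + 873717) = (2240258 + 28*√10)/5227200 = (2240258 + 28*√10)*(1/5227200) = 1120129/2613600 + 7*√10/1306800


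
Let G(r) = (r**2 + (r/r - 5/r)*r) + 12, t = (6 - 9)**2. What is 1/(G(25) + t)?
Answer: 1/666 ≈ 0.0015015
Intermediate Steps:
t = 9 (t = (-3)**2 = 9)
G(r) = 12 + r**2 + r*(1 - 5/r) (G(r) = (r**2 + (1 - 5/r)*r) + 12 = (r**2 + r*(1 - 5/r)) + 12 = 12 + r**2 + r*(1 - 5/r))
1/(G(25) + t) = 1/((7 + 25 + 25**2) + 9) = 1/((7 + 25 + 625) + 9) = 1/(657 + 9) = 1/666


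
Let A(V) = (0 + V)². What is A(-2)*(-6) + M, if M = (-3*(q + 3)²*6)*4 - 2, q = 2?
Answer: -1826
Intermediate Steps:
A(V) = V²
M = -1802 (M = (-3*(2 + 3)²*6)*4 - 2 = (-3*5²*6)*4 - 2 = (-3*25*6)*4 - 2 = -75*6*4 - 2 = -450*4 - 2 = -1800 - 2 = -1802)
A(-2)*(-6) + M = (-2)²*(-6) - 1802 = 4*(-6) - 1802 = -24 - 1802 = -1826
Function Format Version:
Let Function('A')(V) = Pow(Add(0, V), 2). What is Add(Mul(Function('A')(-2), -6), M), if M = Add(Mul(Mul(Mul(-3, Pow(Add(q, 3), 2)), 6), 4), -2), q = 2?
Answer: -1826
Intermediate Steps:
Function('A')(V) = Pow(V, 2)
M = -1802 (M = Add(Mul(Mul(Mul(-3, Pow(Add(2, 3), 2)), 6), 4), -2) = Add(Mul(Mul(Mul(-3, Pow(5, 2)), 6), 4), -2) = Add(Mul(Mul(Mul(-3, 25), 6), 4), -2) = Add(Mul(Mul(-75, 6), 4), -2) = Add(Mul(-450, 4), -2) = Add(-1800, -2) = -1802)
Add(Mul(Function('A')(-2), -6), M) = Add(Mul(Pow(-2, 2), -6), -1802) = Add(Mul(4, -6), -1802) = Add(-24, -1802) = -1826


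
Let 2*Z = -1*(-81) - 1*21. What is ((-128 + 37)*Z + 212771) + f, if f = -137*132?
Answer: 191957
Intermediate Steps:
f = -18084
Z = 30 (Z = (-1*(-81) - 1*21)/2 = (81 - 21)/2 = (½)*60 = 30)
((-128 + 37)*Z + 212771) + f = ((-128 + 37)*30 + 212771) - 18084 = (-91*30 + 212771) - 18084 = (-2730 + 212771) - 18084 = 210041 - 18084 = 191957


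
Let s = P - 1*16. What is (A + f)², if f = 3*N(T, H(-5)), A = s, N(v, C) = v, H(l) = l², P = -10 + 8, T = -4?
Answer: 900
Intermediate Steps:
P = -2
s = -18 (s = -2 - 1*16 = -2 - 16 = -18)
A = -18
f = -12 (f = 3*(-4) = -12)
(A + f)² = (-18 - 12)² = (-30)² = 900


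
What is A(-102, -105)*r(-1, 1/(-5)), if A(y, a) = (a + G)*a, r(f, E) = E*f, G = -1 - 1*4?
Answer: 2310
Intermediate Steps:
G = -5 (G = -1 - 4 = -5)
A(y, a) = a*(-5 + a) (A(y, a) = (a - 5)*a = (-5 + a)*a = a*(-5 + a))
A(-102, -105)*r(-1, 1/(-5)) = (-105*(-5 - 105))*(-1/(-5)) = (-105*(-110))*(-⅕*(-1)) = 11550*(⅕) = 2310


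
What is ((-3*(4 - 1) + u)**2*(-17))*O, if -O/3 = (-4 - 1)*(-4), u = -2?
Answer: 123420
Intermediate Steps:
O = -60 (O = -3*(-4 - 1)*(-4) = -(-15)*(-4) = -3*20 = -60)
((-3*(4 - 1) + u)**2*(-17))*O = ((-3*(4 - 1) - 2)**2*(-17))*(-60) = ((-3*3 - 2)**2*(-17))*(-60) = ((-9 - 2)**2*(-17))*(-60) = ((-11)**2*(-17))*(-60) = (121*(-17))*(-60) = -2057*(-60) = 123420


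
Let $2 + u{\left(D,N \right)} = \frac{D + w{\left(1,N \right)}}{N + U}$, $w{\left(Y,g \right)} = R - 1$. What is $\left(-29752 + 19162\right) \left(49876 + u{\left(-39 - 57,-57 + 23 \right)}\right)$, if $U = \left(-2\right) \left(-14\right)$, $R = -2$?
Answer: $-528340395$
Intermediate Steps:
$w{\left(Y,g \right)} = -3$ ($w{\left(Y,g \right)} = -2 - 1 = -3$)
$U = 28$
$u{\left(D,N \right)} = -2 + \frac{-3 + D}{28 + N}$ ($u{\left(D,N \right)} = -2 + \frac{D - 3}{N + 28} = -2 + \frac{-3 + D}{28 + N}$)
$\left(-29752 + 19162\right) \left(49876 + u{\left(-39 - 57,-57 + 23 \right)}\right) = \left(-29752 + 19162\right) \left(49876 + \frac{-59 - 96 - 2 \left(-57 + 23\right)}{28 + \left(-57 + 23\right)}\right) = - 10590 \left(49876 + \frac{-59 - 96 - -68}{28 - 34}\right) = - 10590 \left(49876 + \frac{-59 - 96 + 68}{-6}\right) = - 10590 \left(49876 - - \frac{29}{2}\right) = - 10590 \left(49876 + \frac{29}{2}\right) = \left(-10590\right) \frac{99781}{2} = -528340395$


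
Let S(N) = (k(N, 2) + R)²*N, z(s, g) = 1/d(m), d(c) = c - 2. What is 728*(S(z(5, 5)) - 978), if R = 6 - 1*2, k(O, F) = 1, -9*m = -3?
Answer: -722904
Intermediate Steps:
m = ⅓ (m = -⅑*(-3) = ⅓ ≈ 0.33333)
R = 4 (R = 6 - 2 = 4)
d(c) = -2 + c
z(s, g) = -⅗ (z(s, g) = 1/(-2 + ⅓) = 1/(-5/3) = -⅗)
S(N) = 25*N (S(N) = (1 + 4)²*N = 5²*N = 25*N)
728*(S(z(5, 5)) - 978) = 728*(25*(-⅗) - 978) = 728*(-15 - 978) = 728*(-993) = -722904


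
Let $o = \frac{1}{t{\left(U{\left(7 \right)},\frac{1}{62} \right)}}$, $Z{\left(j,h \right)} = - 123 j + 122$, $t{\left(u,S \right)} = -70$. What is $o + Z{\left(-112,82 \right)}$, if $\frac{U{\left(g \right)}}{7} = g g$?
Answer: $\frac{972859}{70} \approx 13898.0$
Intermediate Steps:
$U{\left(g \right)} = 7 g^{2}$ ($U{\left(g \right)} = 7 g g = 7 g^{2}$)
$Z{\left(j,h \right)} = 122 - 123 j$
$o = - \frac{1}{70}$ ($o = \frac{1}{-70} = - \frac{1}{70} \approx -0.014286$)
$o + Z{\left(-112,82 \right)} = - \frac{1}{70} + \left(122 - -13776\right) = - \frac{1}{70} + \left(122 + 13776\right) = - \frac{1}{70} + 13898 = \frac{972859}{70}$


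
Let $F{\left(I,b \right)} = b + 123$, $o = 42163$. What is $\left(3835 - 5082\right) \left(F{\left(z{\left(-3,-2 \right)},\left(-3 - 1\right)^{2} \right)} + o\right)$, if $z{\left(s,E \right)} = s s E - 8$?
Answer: $-52750594$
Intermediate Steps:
$z{\left(s,E \right)} = -8 + E s^{2}$ ($z{\left(s,E \right)} = s^{2} E - 8 = E s^{2} - 8 = -8 + E s^{2}$)
$F{\left(I,b \right)} = 123 + b$
$\left(3835 - 5082\right) \left(F{\left(z{\left(-3,-2 \right)},\left(-3 - 1\right)^{2} \right)} + o\right) = \left(3835 - 5082\right) \left(\left(123 + \left(-3 - 1\right)^{2}\right) + 42163\right) = - 1247 \left(\left(123 + \left(-4\right)^{2}\right) + 42163\right) = - 1247 \left(\left(123 + 16\right) + 42163\right) = - 1247 \left(139 + 42163\right) = \left(-1247\right) 42302 = -52750594$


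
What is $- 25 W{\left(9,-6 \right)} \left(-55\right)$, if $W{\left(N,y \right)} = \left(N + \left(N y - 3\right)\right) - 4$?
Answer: $-71500$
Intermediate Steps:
$W{\left(N,y \right)} = -7 + N + N y$ ($W{\left(N,y \right)} = \left(N + \left(-3 + N y\right)\right) - 4 = \left(-3 + N + N y\right) - 4 = -7 + N + N y$)
$- 25 W{\left(9,-6 \right)} \left(-55\right) = - 25 \left(-7 + 9 + 9 \left(-6\right)\right) \left(-55\right) = - 25 \left(-7 + 9 - 54\right) \left(-55\right) = \left(-25\right) \left(-52\right) \left(-55\right) = 1300 \left(-55\right) = -71500$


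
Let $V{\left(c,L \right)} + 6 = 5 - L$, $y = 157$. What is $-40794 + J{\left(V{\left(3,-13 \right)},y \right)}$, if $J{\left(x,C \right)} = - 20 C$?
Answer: $-43934$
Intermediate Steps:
$V{\left(c,L \right)} = -1 - L$ ($V{\left(c,L \right)} = -6 - \left(-5 + L\right) = -1 - L$)
$-40794 + J{\left(V{\left(3,-13 \right)},y \right)} = -40794 - 3140 = -43934$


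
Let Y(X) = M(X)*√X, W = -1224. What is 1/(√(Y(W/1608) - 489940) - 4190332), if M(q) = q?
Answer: 67/(-280752244 + √17*√(-129372980 - 3*I*√3417)) ≈ -2.3864e-7 + 3.9863e-11*I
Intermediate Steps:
Y(X) = X^(3/2) (Y(X) = X*√X = X^(3/2))
1/(√(Y(W/1608) - 489940) - 4190332) = 1/(√((-1224/1608)^(3/2) - 489940) - 4190332) = 1/(√((-1224*1/1608)^(3/2) - 489940) - 4190332) = 1/(√((-51/67)^(3/2) - 489940) - 4190332) = 1/(√(-51*I*√3417/4489 - 489940) - 4190332) = 1/(√(-489940 - 51*I*√3417/4489) - 4190332) = 1/(-4190332 + √(-489940 - 51*I*√3417/4489))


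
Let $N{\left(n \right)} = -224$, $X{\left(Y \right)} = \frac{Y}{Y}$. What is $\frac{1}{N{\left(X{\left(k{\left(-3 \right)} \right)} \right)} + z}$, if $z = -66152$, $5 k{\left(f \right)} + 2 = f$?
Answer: $- \frac{1}{66376} \approx -1.5066 \cdot 10^{-5}$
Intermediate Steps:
$k{\left(f \right)} = - \frac{2}{5} + \frac{f}{5}$
$X{\left(Y \right)} = 1$
$\frac{1}{N{\left(X{\left(k{\left(-3 \right)} \right)} \right)} + z} = \frac{1}{-224 - 66152} = \frac{1}{-66376} = - \frac{1}{66376}$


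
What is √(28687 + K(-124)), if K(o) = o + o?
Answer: √28439 ≈ 168.64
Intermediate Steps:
K(o) = 2*o
√(28687 + K(-124)) = √(28687 + 2*(-124)) = √(28687 - 248) = √28439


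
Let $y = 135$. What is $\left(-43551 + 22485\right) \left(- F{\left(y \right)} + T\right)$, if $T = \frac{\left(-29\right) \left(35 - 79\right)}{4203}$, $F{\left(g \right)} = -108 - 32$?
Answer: $- \frac{4140845312}{1401} \approx -2.9556 \cdot 10^{6}$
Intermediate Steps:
$F{\left(g \right)} = -140$
$T = \frac{1276}{4203}$ ($T = \left(-29\right) \left(-44\right) \frac{1}{4203} = 1276 \cdot \frac{1}{4203} = \frac{1276}{4203} \approx 0.30359$)
$\left(-43551 + 22485\right) \left(- F{\left(y \right)} + T\right) = \left(-43551 + 22485\right) \left(\left(-1\right) \left(-140\right) + \frac{1276}{4203}\right) = - 21066 \left(140 + \frac{1276}{4203}\right) = \left(-21066\right) \frac{589696}{4203} = - \frac{4140845312}{1401}$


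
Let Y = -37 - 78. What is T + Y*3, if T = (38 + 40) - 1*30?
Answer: -297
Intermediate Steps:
Y = -115
T = 48 (T = 78 - 30 = 48)
T + Y*3 = 48 - 115*3 = 48 - 345 = -297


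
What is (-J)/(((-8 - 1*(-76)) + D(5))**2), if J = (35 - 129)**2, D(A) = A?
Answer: -8836/5329 ≈ -1.6581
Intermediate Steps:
J = 8836 (J = (-94)**2 = 8836)
(-J)/(((-8 - 1*(-76)) + D(5))**2) = (-1*8836)/(((-8 - 1*(-76)) + 5)**2) = -8836/((-8 + 76) + 5)**2 = -8836/(68 + 5)**2 = -8836/(73**2) = -8836/5329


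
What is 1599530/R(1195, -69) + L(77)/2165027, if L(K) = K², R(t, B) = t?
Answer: 692606544493/517441453 ≈ 1338.5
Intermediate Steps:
1599530/R(1195, -69) + L(77)/2165027 = 1599530/1195 + 77²/2165027 = 1599530*(1/1195) + 5929*(1/2165027) = 319906/239 + 5929/2165027 = 692606544493/517441453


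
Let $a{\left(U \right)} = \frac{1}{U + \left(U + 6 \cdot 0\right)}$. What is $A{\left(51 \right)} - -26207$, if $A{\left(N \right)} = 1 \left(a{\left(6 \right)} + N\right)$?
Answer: $\frac{315097}{12} \approx 26258.0$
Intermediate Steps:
$a{\left(U \right)} = \frac{1}{2 U}$ ($a{\left(U \right)} = \frac{1}{U + \left(U + 0\right)} = \frac{1}{U + U} = \frac{1}{2 U}$)
$A{\left(N \right)} = \frac{1}{12} + N$ ($A{\left(N \right)} = 1 \left(\frac{1}{2 \cdot 6} + N\right) = 1 \left(\frac{1}{2} \cdot \frac{1}{6} + N\right) = 1 \left(\frac{1}{12} + N\right) = \frac{1}{12} + N$)
$A{\left(51 \right)} - -26207 = \left(\frac{1}{12} + 51\right) - -26207 = \frac{613}{12} + 26207 = \frac{315097}{12}$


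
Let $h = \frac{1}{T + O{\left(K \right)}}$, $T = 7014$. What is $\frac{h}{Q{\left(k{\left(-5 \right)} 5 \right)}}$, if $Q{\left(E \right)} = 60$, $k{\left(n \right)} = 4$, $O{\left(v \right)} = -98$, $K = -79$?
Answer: $\frac{1}{414960} \approx 2.4099 \cdot 10^{-6}$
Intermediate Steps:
$h = \frac{1}{6916}$ ($h = \frac{1}{7014 - 98} = \frac{1}{6916} \approx 0.00014459$)
$\frac{h}{Q{\left(k{\left(-5 \right)} 5 \right)}} = \frac{1}{6916 \cdot 60} = \frac{1}{6916} \cdot \frac{1}{60} = \frac{1}{414960}$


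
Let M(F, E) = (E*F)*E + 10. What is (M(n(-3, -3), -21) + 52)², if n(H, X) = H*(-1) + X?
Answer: 3844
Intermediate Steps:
n(H, X) = X - H (n(H, X) = -H + X = X - H)
M(F, E) = 10 + F*E² (M(F, E) = F*E² + 10 = 10 + F*E²)
(M(n(-3, -3), -21) + 52)² = ((10 + (-3 - 1*(-3))*(-21)²) + 52)² = ((10 + (-3 + 3)*441) + 52)² = ((10 + 0*441) + 52)² = ((10 + 0) + 52)² = (10 + 52)² = 62² = 3844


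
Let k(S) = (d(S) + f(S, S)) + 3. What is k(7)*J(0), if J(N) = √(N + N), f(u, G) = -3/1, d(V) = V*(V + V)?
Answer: 0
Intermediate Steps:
d(V) = 2*V² (d(V) = V*(2*V) = 2*V²)
f(u, G) = -3 (f(u, G) = -3*1 = -3)
J(N) = √2*√N (J(N) = √(2*N) = √2*√N)
k(S) = 2*S² (k(S) = (2*S² - 3) + 3 = (-3 + 2*S²) + 3 = 2*S²)
k(7)*J(0) = (2*7²)*(√2*√0) = (2*49)*(√2*0) = 98*0 = 0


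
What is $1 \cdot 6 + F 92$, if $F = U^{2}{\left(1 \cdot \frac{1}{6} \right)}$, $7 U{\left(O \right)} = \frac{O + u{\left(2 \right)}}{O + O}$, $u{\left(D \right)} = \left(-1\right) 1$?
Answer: $\frac{869}{49} \approx 17.735$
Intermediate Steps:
$u{\left(D \right)} = -1$
$U{\left(O \right)} = \frac{-1 + O}{14 O}$ ($U{\left(O \right)} = \frac{\left(O - 1\right) \frac{1}{O + O}}{7} = \frac{\left(-1 + O\right) \frac{1}{2 O}}{7} = \frac{\frac{1}{2} \frac{1}{O} \left(-1 + O\right)}{7} = \frac{-1 + O}{14 O}$)
$F = \frac{25}{196}$ ($F = \left(\frac{-1 + 1 \cdot \frac{1}{6}}{14 \cdot 1 \cdot \frac{1}{6}}\right)^{2} = \left(\frac{\frac{1}{\frac{1}{6}} \left(-1 + \frac{1}{6}\right)}{14}\right)^{2} = \left(\frac{1}{14} \cdot 6 \left(- \frac{5}{6}\right)\right)^{2} = \left(- \frac{5}{14}\right)^{2} = \frac{25}{196} \approx 0.12755$)
$1 \cdot 6 + F 92 = 1 \cdot 6 + \frac{25}{196} \cdot 92 = 6 + \frac{575}{49} = \frac{869}{49}$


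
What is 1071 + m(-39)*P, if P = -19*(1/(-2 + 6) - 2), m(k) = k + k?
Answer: -3045/2 ≈ -1522.5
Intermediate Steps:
m(k) = 2*k
P = 133/4 (P = -19*(1/4 - 2) = -19*(¼ - 2) = -19*(-7/4) = 133/4 ≈ 33.250)
1071 + m(-39)*P = 1071 + (2*(-39))*(133/4) = 1071 - 78*133/4 = 1071 - 5187/2 = -3045/2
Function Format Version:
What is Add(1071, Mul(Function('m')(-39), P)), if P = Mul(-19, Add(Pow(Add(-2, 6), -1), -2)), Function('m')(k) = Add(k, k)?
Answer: Rational(-3045, 2) ≈ -1522.5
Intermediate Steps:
Function('m')(k) = Mul(2, k)
P = Rational(133, 4) (P = Mul(-19, Add(Pow(4, -1), -2)) = Mul(-19, Add(Rational(1, 4), -2)) = Mul(-19, Rational(-7, 4)) = Rational(133, 4) ≈ 33.250)
Add(1071, Mul(Function('m')(-39), P)) = Add(1071, Mul(Mul(2, -39), Rational(133, 4))) = Add(1071, Mul(-78, Rational(133, 4))) = Add(1071, Rational(-5187, 2)) = Rational(-3045, 2)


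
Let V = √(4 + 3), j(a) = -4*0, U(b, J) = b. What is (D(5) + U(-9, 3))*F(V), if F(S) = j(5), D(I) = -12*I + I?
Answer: 0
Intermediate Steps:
j(a) = 0
D(I) = -11*I
V = √7 ≈ 2.6458
F(S) = 0
(D(5) + U(-9, 3))*F(V) = (-11*5 - 9)*0 = (-55 - 9)*0 = -64*0 = 0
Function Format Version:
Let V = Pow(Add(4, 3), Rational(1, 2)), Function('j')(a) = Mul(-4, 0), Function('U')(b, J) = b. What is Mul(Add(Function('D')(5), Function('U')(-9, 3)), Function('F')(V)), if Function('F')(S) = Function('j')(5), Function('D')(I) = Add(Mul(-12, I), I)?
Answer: 0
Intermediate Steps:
Function('j')(a) = 0
Function('D')(I) = Mul(-11, I)
V = Pow(7, Rational(1, 2)) ≈ 2.6458
Function('F')(S) = 0
Mul(Add(Function('D')(5), Function('U')(-9, 3)), Function('F')(V)) = Mul(Add(Mul(-11, 5), -9), 0) = Mul(Add(-55, -9), 0) = Mul(-64, 0) = 0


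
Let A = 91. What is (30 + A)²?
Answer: 14641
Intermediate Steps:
(30 + A)² = (30 + 91)² = 121² = 14641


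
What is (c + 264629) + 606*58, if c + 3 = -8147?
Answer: 291627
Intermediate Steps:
c = -8150 (c = -3 - 8147 = -8150)
(c + 264629) + 606*58 = (-8150 + 264629) + 606*58 = 256479 + 35148 = 291627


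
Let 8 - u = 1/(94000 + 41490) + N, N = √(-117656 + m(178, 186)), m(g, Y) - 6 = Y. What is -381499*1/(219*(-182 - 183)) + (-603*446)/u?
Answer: (-2912290758960119*I + 103378599020*√29366)/(79935*(270980*√29366 + 1083919*I)) ≈ -13.534 - 784.27*I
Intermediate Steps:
m(g, Y) = 6 + Y
N = 2*I*√29366 (N = √(-117656 + (6 + 186)) = √(-117656 + 192) = √(-117464) = 2*I*√29366 ≈ 342.73*I)
u = 1083919/135490 - 2*I*√29366 (u = 8 - (1/(94000 + 41490) + 2*I*√29366) = 8 - (1/135490 + 2*I*√29366) = 8 + (-1/135490 - 2*I*√29366) = 1083919/135490 - 2*I*√29366 ≈ 8.0 - 342.73*I)
-381499*1/(219*(-182 - 183)) + (-603*446)/u = -381499*1/(219*(-182 - 183)) + (-603*446)/(1083919/135490 - 2*I*√29366) = -381499/(219*(-365)) - 268938/(1083919/135490 - 2*I*√29366) = -381499/(-79935) - 268938/(1083919/135490 - 2*I*√29366) = -381499*(-1/79935) - 268938/(1083919/135490 - 2*I*√29366) = 381499/79935 - 268938/(1083919/135490 - 2*I*√29366)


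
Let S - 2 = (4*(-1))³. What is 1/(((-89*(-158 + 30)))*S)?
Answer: -1/706304 ≈ -1.4158e-6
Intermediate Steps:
S = -62 (S = 2 + (4*(-1))³ = 2 + (-4)³ = 2 - 64 = -62)
1/(((-89*(-158 + 30)))*S) = 1/(-89*(-158 + 30)*(-62)) = -1/62/(-89*(-128)) = -1/62/11392 = (1/11392)*(-1/62) = -1/706304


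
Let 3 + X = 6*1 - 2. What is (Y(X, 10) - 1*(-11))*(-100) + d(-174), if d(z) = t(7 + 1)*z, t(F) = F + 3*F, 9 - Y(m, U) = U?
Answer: -6568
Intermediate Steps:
X = 1 (X = -3 + (6*1 - 2) = -3 + (6 - 2) = -3 + 4 = 1)
Y(m, U) = 9 - U
t(F) = 4*F
d(z) = 32*z (d(z) = (4*(7 + 1))*z = (4*8)*z = 32*z)
(Y(X, 10) - 1*(-11))*(-100) + d(-174) = ((9 - 1*10) - 1*(-11))*(-100) + 32*(-174) = ((9 - 10) + 11)*(-100) - 5568 = (-1 + 11)*(-100) - 5568 = 10*(-100) - 5568 = -1000 - 5568 = -6568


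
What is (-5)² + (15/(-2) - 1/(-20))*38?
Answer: -2581/10 ≈ -258.10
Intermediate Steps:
(-5)² + (15/(-2) - 1/(-20))*38 = 25 + (15*(-½) - 1*(-1/20))*38 = 25 + (-15/2 + 1/20)*38 = 25 - 149/20*38 = 25 - 2831/10 = -2581/10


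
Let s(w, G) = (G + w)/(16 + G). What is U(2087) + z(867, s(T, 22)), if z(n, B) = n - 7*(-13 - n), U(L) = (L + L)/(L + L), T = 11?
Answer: 7028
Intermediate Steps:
s(w, G) = (G + w)/(16 + G)
U(L) = 1 (U(L) = (2*L)/((2*L)) = (2*L)*(1/(2*L)) = 1)
z(n, B) = 91 + 8*n (z(n, B) = n + (91 + 7*n) = 91 + 8*n)
U(2087) + z(867, s(T, 22)) = 1 + (91 + 8*867) = 1 + (91 + 6936) = 1 + 7027 = 7028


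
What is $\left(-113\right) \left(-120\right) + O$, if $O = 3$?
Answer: $13563$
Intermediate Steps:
$\left(-113\right) \left(-120\right) + O = \left(-113\right) \left(-120\right) + 3 = 13560 + 3 = 13563$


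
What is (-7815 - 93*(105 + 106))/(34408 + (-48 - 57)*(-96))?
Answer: -13719/22244 ≈ -0.61675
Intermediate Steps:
(-7815 - 93*(105 + 106))/(34408 + (-48 - 57)*(-96)) = (-7815 - 93*211)/(34408 - 105*(-96)) = (-7815 - 19623)/(34408 + 10080) = -27438/44488 = -27438*1/44488 = -13719/22244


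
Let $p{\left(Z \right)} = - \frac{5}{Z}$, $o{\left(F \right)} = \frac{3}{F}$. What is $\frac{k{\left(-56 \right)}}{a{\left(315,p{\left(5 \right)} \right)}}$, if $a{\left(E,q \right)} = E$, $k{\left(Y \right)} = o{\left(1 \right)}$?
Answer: $\frac{1}{105} \approx 0.0095238$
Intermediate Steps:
$k{\left(Y \right)} = 3$ ($k{\left(Y \right)} = \frac{3}{1} = 3 \cdot 1 = 3$)
$\frac{k{\left(-56 \right)}}{a{\left(315,p{\left(5 \right)} \right)}} = \frac{3}{315} = 3 \cdot \frac{1}{315} = \frac{1}{105}$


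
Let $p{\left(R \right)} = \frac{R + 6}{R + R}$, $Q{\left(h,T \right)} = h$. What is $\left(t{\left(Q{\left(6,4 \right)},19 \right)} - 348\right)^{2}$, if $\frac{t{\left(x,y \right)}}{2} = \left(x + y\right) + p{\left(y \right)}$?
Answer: $\frac{31775769}{361} \approx 88022.0$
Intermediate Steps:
$p{\left(R \right)} = \frac{6 + R}{2 R}$
$t{\left(x,y \right)} = 2 x + 2 y + \frac{6 + y}{y}$ ($t{\left(x,y \right)} = 2 \left(\left(x + y\right) + \frac{6 + y}{2 y}\right) = 2 \left(x + y + \frac{6 + y}{2 y}\right) = 2 x + 2 y + \frac{6 + y}{y}$)
$\left(t{\left(Q{\left(6,4 \right)},19 \right)} - 348\right)^{2} = \left(\frac{6 + 19 + 2 \cdot 19 \left(6 + 19\right)}{19} - 348\right)^{2} = \left(\frac{6 + 19 + 2 \cdot 19 \cdot 25}{19} - 348\right)^{2} = \left(\frac{6 + 19 + 950}{19} - 348\right)^{2} = \left(\frac{1}{19} \cdot 975 - 348\right)^{2} = \left(\frac{975}{19} - 348\right)^{2} = \left(- \frac{5637}{19}\right)^{2} = \frac{31775769}{361}$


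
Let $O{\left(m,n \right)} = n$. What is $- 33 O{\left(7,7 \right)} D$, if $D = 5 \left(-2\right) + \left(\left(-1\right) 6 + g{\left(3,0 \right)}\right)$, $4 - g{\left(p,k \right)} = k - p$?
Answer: $2079$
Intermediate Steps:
$g{\left(p,k \right)} = 4 + p - k$ ($g{\left(p,k \right)} = 4 - \left(k - p\right) = 4 + p - k$)
$D = -9$ ($D = 5 \left(-2\right) + \left(\left(-1\right) 6 + \left(4 + 3 - 0\right)\right) = -10 + \left(-6 + \left(4 + 3 + 0\right)\right) = -10 + \left(-6 + 7\right) = -10 + 1 = -9$)
$- 33 O{\left(7,7 \right)} D = \left(-33\right) 7 \left(-9\right) = \left(-231\right) \left(-9\right) = 2079$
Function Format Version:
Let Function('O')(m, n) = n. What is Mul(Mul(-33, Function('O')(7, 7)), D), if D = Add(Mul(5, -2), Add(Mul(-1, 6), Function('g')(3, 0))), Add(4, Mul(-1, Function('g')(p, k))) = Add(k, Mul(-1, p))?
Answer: 2079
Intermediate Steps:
Function('g')(p, k) = Add(4, p, Mul(-1, k)) (Function('g')(p, k) = Add(4, Mul(-1, Add(k, Mul(-1, p)))) = Add(4, Add(p, Mul(-1, k))) = Add(4, p, Mul(-1, k)))
D = -9 (D = Add(Mul(5, -2), Add(Mul(-1, 6), Add(4, 3, Mul(-1, 0)))) = Add(-10, Add(-6, Add(4, 3, 0))) = Add(-10, Add(-6, 7)) = Add(-10, 1) = -9)
Mul(Mul(-33, Function('O')(7, 7)), D) = Mul(Mul(-33, 7), -9) = Mul(-231, -9) = 2079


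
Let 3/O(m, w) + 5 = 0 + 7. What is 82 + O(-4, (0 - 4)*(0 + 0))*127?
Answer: 545/2 ≈ 272.50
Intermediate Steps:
O(m, w) = 3/2 (O(m, w) = 3/(-5 + (0 + 7)) = 3/(-5 + 7) = 3/2)
82 + O(-4, (0 - 4)*(0 + 0))*127 = 82 + (3/2)*127 = 82 + 381/2 = 545/2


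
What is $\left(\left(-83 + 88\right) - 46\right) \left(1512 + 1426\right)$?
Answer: $-120458$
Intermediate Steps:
$\left(\left(-83 + 88\right) - 46\right) \left(1512 + 1426\right) = \left(5 - 46\right) 2938 = \left(-41\right) 2938 = -120458$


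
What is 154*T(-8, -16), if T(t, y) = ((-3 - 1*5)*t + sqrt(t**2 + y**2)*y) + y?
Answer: 7392 - 19712*sqrt(5) ≈ -36685.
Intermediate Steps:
T(t, y) = y - 8*t + y*sqrt(t**2 + y**2) (T(t, y) = ((-3 - 5)*t + y*sqrt(t**2 + y**2)) + y = (-8*t + y*sqrt(t**2 + y**2)) + y = y - 8*t + y*sqrt(t**2 + y**2))
154*T(-8, -16) = 154*(-16 - 8*(-8) - 16*sqrt((-8)**2 + (-16)**2)) = 154*(-16 + 64 - 16*sqrt(64 + 256)) = 154*(-16 + 64 - 128*sqrt(5)) = 154*(48 - 128*sqrt(5)) = 7392 - 19712*sqrt(5)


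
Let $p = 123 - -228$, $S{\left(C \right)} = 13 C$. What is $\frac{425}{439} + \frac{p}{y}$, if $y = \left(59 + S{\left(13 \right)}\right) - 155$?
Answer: $\frac{185114}{32047} \approx 5.7763$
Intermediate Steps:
$y = 73$ ($y = \left(59 + 13 \cdot 13\right) - 155 = \left(59 + 169\right) - 155 = 228 - 155 = 73$)
$p = 351$ ($p = 123 + 228 = 351$)
$\frac{425}{439} + \frac{p}{y} = \frac{425}{439} + \frac{351}{73} = \frac{185114}{32047}$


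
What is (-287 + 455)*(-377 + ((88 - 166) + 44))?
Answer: -69048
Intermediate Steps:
(-287 + 455)*(-377 + ((88 - 166) + 44)) = 168*(-377 + (-78 + 44)) = 168*(-377 - 34) = 168*(-411) = -69048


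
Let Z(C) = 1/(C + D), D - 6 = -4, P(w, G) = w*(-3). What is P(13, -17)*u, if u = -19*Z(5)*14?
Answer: 1482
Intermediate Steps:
P(w, G) = -3*w
D = 2 (D = 6 - 4 = 2)
Z(C) = 1/(2 + C) (Z(C) = 1/(C + 2) = 1/(2 + C))
u = -38 (u = -19/(2 + 5)*14 = -19/7*14 = -38)
P(13, -17)*u = -3*13*(-38) = -39*(-38) = 1482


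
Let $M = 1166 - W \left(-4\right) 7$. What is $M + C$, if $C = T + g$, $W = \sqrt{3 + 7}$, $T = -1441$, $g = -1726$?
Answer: $-2001 + 28 \sqrt{10} \approx -1912.5$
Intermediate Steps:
$W = \sqrt{10} \approx 3.1623$
$M = 1166 + 28 \sqrt{10}$ ($M = 1166 - \sqrt{10} \left(-4\right) 7 = 1166 - - 4 \sqrt{10} \cdot 7 = 1166 - - 28 \sqrt{10} = 1166 + 28 \sqrt{10} \approx 1254.5$)
$C = -3167$ ($C = -1441 - 1726 = -3167$)
$M + C = \left(1166 + 28 \sqrt{10}\right) - 3167 = -2001 + 28 \sqrt{10}$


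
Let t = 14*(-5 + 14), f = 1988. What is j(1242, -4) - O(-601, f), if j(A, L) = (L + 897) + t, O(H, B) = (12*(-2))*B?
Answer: 48731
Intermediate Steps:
t = 126 (t = 14*9 = 126)
O(H, B) = -24*B
j(A, L) = 1023 + L (j(A, L) = (L + 897) + 126 = (897 + L) + 126 = 1023 + L)
j(1242, -4) - O(-601, f) = (1023 - 4) - (-24)*1988 = 1019 - 1*(-47712) = 1019 + 47712 = 48731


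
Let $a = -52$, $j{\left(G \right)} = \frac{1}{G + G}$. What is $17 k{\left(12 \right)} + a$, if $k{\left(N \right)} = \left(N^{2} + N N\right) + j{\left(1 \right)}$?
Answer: $\frac{9705}{2} \approx 4852.5$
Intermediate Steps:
$j{\left(G \right)} = \frac{1}{2 G}$
$k{\left(N \right)} = \frac{1}{2} + 2 N^{2}$ ($k{\left(N \right)} = \left(N^{2} + N N\right) + \frac{1}{2 \cdot 1} = \left(N^{2} + N^{2}\right) + \frac{1}{2} \cdot 1 = 2 N^{2} + \frac{1}{2} = \frac{1}{2} + 2 N^{2}$)
$17 k{\left(12 \right)} + a = 17 \left(\frac{1}{2} + 2 \cdot 12^{2}\right) - 52 = 17 \left(\frac{1}{2} + 2 \cdot 144\right) - 52 = 17 \left(\frac{1}{2} + 288\right) - 52 = 17 \cdot \frac{577}{2} - 52 = \frac{9809}{2} - 52 = \frac{9705}{2}$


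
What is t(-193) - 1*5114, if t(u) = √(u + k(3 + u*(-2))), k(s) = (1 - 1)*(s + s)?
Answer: -5114 + I*√193 ≈ -5114.0 + 13.892*I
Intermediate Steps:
k(s) = 0 (k(s) = 0*(2*s) = 0)
t(u) = √u (t(u) = √(u + 0) = √u)
t(-193) - 1*5114 = √(-193) - 1*5114 = I*√193 - 5114 = -5114 + I*√193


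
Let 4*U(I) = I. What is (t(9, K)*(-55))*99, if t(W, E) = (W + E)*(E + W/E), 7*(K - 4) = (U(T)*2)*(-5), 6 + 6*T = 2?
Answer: -1999779100/4361 ≈ -4.5856e+5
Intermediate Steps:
T = -2/3 (T = -1 + (1/6)*2 = -1 + 1/3 = -2/3 ≈ -0.66667)
U(I) = I/4
K = 89/21 (K = 4 + ((((1/4)*(-2/3))*2)*(-5))/7 = 4 + (-1/6*2*(-5))/7 = 4 + (-1/3*(-5))/7 = 4 + (1/7)*(5/3) = 4 + 5/21 = 89/21 ≈ 4.2381)
t(W, E) = (E + W)*(E + W/E)
(t(9, K)*(-55))*99 = ((9 + (89/21)**2 + (89/21)*9 + 9**2/(89/21))*(-55))*99 = ((9 + 7921/441 + 267/7 + (21/89)*81)*(-55))*99 = ((9 + 7921/441 + 267/7 + 1701/89)*(-55))*99 = ((3305420/39249)*(-55))*99 = -181798100/39249*99 = -1999779100/4361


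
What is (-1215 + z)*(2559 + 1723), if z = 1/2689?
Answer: -13989867788/2689 ≈ -5.2026e+6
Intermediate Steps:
z = 1/2689 ≈ 0.00037189
(-1215 + z)*(2559 + 1723) = (-1215 + 1/2689)*(2559 + 1723) = -3267134/2689*4282 = -13989867788/2689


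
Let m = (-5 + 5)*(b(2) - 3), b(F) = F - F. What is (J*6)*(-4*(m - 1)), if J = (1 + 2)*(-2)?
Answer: -144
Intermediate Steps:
b(F) = 0
J = -6 (J = 3*(-2) = -6)
m = 0 (m = (-5 + 5)*(0 - 3) = 0*(-3) = 0)
(J*6)*(-4*(m - 1)) = (-6*6)*(-4*(0 - 1)) = -(-144)*(-1) = -36*4 = -144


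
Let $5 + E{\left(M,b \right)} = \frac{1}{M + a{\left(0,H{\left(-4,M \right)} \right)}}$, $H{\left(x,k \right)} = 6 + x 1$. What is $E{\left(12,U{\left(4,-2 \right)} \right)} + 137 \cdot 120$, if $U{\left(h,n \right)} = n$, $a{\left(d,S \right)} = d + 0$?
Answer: $\frac{197221}{12} \approx 16435.0$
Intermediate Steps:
$H{\left(x,k \right)} = 6 + x$
$a{\left(d,S \right)} = d$
$E{\left(M,b \right)} = -5 + \frac{1}{M}$ ($E{\left(M,b \right)} = -5 + \frac{1}{M + 0} = -5 + \frac{1}{M}$)
$E{\left(12,U{\left(4,-2 \right)} \right)} + 137 \cdot 120 = \left(-5 + \frac{1}{12}\right) + 137 \cdot 120 = \left(-5 + \frac{1}{12}\right) + 16440 = - \frac{59}{12} + 16440 = \frac{197221}{12}$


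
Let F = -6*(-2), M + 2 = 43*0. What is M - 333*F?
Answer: -3998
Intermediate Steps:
M = -2 (M = -2 + 43*0 = -2 + 0 = -2)
F = 12
M - 333*F = -2 - 333*12 = -2 - 3996 = -3998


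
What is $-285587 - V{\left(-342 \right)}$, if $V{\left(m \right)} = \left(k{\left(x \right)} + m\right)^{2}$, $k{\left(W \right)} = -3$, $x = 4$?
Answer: $-404612$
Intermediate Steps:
$V{\left(m \right)} = \left(-3 + m\right)^{2}$
$-285587 - V{\left(-342 \right)} = -285587 - \left(-3 - 342\right)^{2} = -285587 - \left(-345\right)^{2} = -285587 - 119025 = -404612$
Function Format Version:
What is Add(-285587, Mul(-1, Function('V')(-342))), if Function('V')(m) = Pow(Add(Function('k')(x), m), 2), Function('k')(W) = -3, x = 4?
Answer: -404612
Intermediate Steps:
Function('V')(m) = Pow(Add(-3, m), 2)
Add(-285587, Mul(-1, Function('V')(-342))) = Add(-285587, Mul(-1, Pow(Add(-3, -342), 2))) = Add(-285587, Mul(-1, Pow(-345, 2))) = Add(-285587, Mul(-1, 119025)) = Add(-285587, -119025) = -404612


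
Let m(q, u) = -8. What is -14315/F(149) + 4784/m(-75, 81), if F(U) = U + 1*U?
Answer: -192519/298 ≈ -646.04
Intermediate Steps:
F(U) = 2*U (F(U) = U + U = 2*U)
-14315/F(149) + 4784/m(-75, 81) = -14315/(2*149) + 4784/(-8) = -14315/298 + 4784*(-⅛) = -14315*1/298 - 598 = -14315/298 - 598 = -192519/298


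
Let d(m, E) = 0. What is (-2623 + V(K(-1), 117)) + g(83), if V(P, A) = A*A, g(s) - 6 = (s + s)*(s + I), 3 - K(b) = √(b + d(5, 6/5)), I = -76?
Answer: 12234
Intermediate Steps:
K(b) = 3 - √b (K(b) = 3 - √(b + 0) = 3 - √b)
g(s) = 6 + 2*s*(-76 + s) (g(s) = 6 + (s + s)*(s - 76) = 6 + (2*s)*(-76 + s) = 6 + 2*s*(-76 + s))
V(P, A) = A²
(-2623 + V(K(-1), 117)) + g(83) = (-2623 + 117²) + (6 - 152*83 + 2*83²) = (-2623 + 13689) + (6 - 12616 + 2*6889) = 11066 + (6 - 12616 + 13778) = 11066 + 1168 = 12234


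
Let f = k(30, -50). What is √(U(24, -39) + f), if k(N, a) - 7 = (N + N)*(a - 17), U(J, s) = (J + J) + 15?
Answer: 5*I*√158 ≈ 62.849*I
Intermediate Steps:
U(J, s) = 15 + 2*J (U(J, s) = 2*J + 15 = 15 + 2*J)
k(N, a) = 7 + 2*N*(-17 + a) (k(N, a) = 7 + (N + N)*(a - 17) = 7 + (2*N)*(-17 + a) = 7 + 2*N*(-17 + a))
f = -4013 (f = 7 - 34*30 + 2*30*(-50) = 7 - 1020 - 3000 = -4013)
√(U(24, -39) + f) = √((15 + 2*24) - 4013) = √((15 + 48) - 4013) = √(63 - 4013) = √(-3950) = 5*I*√158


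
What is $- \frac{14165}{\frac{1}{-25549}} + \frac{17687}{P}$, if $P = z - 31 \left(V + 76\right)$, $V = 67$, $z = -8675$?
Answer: $\frac{4743805958493}{13108} \approx 3.619 \cdot 10^{8}$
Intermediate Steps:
$P = -13108$ ($P = -8675 - 31 \left(67 + 76\right) = -8675 - 4433 = -13108$)
$- \frac{14165}{\frac{1}{-25549}} + \frac{17687}{P} = - \frac{14165}{\frac{1}{-25549}} + \frac{17687}{-13108} = - \frac{14165}{- \frac{1}{25549}} + 17687 \left(- \frac{1}{13108}\right) = \left(-14165\right) \left(-25549\right) - \frac{17687}{13108} = 361901585 - \frac{17687}{13108} = \frac{4743805958493}{13108}$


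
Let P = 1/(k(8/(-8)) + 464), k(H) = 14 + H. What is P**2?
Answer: 1/227529 ≈ 4.3950e-6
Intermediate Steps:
P = 1/477 (P = 1/((14 + 8/(-8)) + 464) = 1/((14 + 8*(-1/8)) + 464) = 1/((14 - 1) + 464) = 1/(13 + 464) = 1/477 ≈ 0.0020964)
P**2 = (1/477)**2 = 1/227529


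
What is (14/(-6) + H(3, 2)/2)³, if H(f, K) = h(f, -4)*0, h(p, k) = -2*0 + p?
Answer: -343/27 ≈ -12.704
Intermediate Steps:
h(p, k) = p (h(p, k) = 0 + p = p)
H(f, K) = 0 (H(f, K) = f*0 = 0)
(14/(-6) + H(3, 2)/2)³ = (14/(-6) + 0/2)³ = (14*(-⅙) + 0*(½))³ = (-7/3 + 0)³ = (-7/3)³ = -343/27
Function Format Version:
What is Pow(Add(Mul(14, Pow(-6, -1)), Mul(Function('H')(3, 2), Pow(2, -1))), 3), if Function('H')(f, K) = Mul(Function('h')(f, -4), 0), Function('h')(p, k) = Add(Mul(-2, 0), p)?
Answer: Rational(-343, 27) ≈ -12.704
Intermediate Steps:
Function('h')(p, k) = p (Function('h')(p, k) = Add(0, p) = p)
Function('H')(f, K) = 0 (Function('H')(f, K) = Mul(f, 0) = 0)
Pow(Add(Mul(14, Pow(-6, -1)), Mul(Function('H')(3, 2), Pow(2, -1))), 3) = Pow(Add(Mul(14, Pow(-6, -1)), Mul(0, Pow(2, -1))), 3) = Pow(Add(Mul(14, Rational(-1, 6)), Mul(0, Rational(1, 2))), 3) = Pow(Add(Rational(-7, 3), 0), 3) = Pow(Rational(-7, 3), 3) = Rational(-343, 27)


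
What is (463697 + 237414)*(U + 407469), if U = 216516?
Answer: 437482747335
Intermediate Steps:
(463697 + 237414)*(U + 407469) = (463697 + 237414)*(216516 + 407469) = 701111*623985 = 437482747335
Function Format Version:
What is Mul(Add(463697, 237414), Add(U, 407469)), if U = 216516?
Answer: 437482747335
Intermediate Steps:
Mul(Add(463697, 237414), Add(U, 407469)) = Mul(Add(463697, 237414), Add(216516, 407469)) = Mul(701111, 623985) = 437482747335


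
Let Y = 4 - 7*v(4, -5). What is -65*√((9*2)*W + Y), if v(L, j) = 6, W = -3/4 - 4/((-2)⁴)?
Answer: -130*I*√14 ≈ -486.42*I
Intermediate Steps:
W = -1 (W = -3*¼ - 4/16 = -¾ - 4*1/16 = -¾ - ¼ = -1)
Y = -38 (Y = 4 - 7*6 = 4 - 42 = -38)
-65*√((9*2)*W + Y) = -65*√((9*2)*(-1) - 38) = -65*√(18*(-1) - 38) = -65*√(-18 - 38) = -130*I*√14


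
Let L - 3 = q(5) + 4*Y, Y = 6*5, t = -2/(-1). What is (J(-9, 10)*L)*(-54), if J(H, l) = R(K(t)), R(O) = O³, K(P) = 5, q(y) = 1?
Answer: -837000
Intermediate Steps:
t = 2 (t = -2*(-1) = 2)
Y = 30
L = 124 (L = 3 + (1 + 4*30) = 3 + (1 + 120) = 3 + 121 = 124)
J(H, l) = 125 (J(H, l) = 5³ = 125)
(J(-9, 10)*L)*(-54) = (125*124)*(-54) = 15500*(-54) = -837000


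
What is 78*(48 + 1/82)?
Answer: 153543/41 ≈ 3745.0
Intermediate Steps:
78*(48 + 1/82) = 78*(3937/82) = 153543/41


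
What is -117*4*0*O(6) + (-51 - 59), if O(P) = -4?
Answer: -110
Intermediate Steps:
-117*4*0*O(6) + (-51 - 59) = -117*4*0*(-4) + (-51 - 59) = -0*(-4) - 110 = -117*0 - 110 = 0 - 110 = -110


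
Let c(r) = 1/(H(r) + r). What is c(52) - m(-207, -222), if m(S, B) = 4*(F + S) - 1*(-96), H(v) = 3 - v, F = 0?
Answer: 2197/3 ≈ 732.33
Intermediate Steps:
m(S, B) = 96 + 4*S (m(S, B) = 4*(0 + S) - 1*(-96) = 4*S + 96 = 96 + 4*S)
c(r) = 1/3 (c(r) = 1/((3 - r) + r) = 1/3)
c(52) - m(-207, -222) = 1/3 - (96 + 4*(-207)) = 1/3 - (96 - 828) = 1/3 - 1*(-732) = 1/3 + 732 = 2197/3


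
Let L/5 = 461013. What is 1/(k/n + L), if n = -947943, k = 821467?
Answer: 947943/2185069409828 ≈ 4.3383e-7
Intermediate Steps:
L = 2305065 (L = 5*461013 = 2305065)
1/(k/n + L) = 1/(821467/(-947943) + 2305065) = 1/(821467*(-1/947943) + 2305065) = 1/(-821467/947943 + 2305065) = 1/(2185069409828/947943) = 947943/2185069409828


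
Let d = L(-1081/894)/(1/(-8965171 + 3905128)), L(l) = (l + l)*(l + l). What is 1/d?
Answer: -22201/656996545347 ≈ -3.3792e-8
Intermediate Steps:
L(l) = 4*l**2 (L(l) = (2*l)*(2*l) = 4*l**2)
d = -656996545347/22201 (d = (4*(-1081/894)**2)/(1/(-8965171 + 3905128)) = (4*(-1081*1/894)**2)/(1/(-5060043)) = (4*(-1081/894)**2)/(-1/5060043) = (4*(1168561/799236))*(-5060043) = (1168561/199809)*(-5060043) = -656996545347/22201 ≈ -2.9593e+7)
1/d = 1/(-656996545347/22201) = -22201/656996545347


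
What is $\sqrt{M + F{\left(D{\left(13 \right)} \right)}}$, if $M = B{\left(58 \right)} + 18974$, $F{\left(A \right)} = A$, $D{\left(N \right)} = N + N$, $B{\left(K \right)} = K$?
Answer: $\sqrt{19058} \approx 138.05$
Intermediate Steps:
$D{\left(N \right)} = 2 N$
$M = 19032$ ($M = 58 + 18974 = 19032$)
$\sqrt{M + F{\left(D{\left(13 \right)} \right)}} = \sqrt{19032 + 2 \cdot 13} = \sqrt{19032 + 26} = \sqrt{19058}$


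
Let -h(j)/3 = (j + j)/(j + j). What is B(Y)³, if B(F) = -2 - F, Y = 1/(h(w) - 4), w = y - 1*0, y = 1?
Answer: -2197/343 ≈ -6.4053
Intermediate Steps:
w = 1 (w = 1 - 1*0 = 1 + 0 = 1)
h(j) = -3 (h(j) = -3*(j + j)/(j + j) = -3*2*j/(2*j) = -3*2*j*1/(2*j) = -3*1 = -3)
Y = -⅐ (Y = 1/(-3 - 4) = 1/(-7) = -⅐ ≈ -0.14286)
B(Y)³ = (-2 - 1*(-⅐))³ = (-2 + ⅐)³ = (-13/7)³ = -2197/343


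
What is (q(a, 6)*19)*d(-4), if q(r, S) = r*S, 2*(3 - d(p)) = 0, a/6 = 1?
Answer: 2052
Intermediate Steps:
a = 6 (a = 6*1 = 6)
d(p) = 3 (d(p) = 3 - ½*0 = 3 + 0 = 3)
q(r, S) = S*r
(q(a, 6)*19)*d(-4) = ((6*6)*19)*3 = (36*19)*3 = 684*3 = 2052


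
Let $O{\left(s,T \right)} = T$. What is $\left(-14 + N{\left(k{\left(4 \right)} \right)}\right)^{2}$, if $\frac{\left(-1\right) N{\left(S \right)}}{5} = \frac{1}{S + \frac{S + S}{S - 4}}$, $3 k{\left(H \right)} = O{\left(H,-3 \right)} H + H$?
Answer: $\frac{100489}{784} \approx 128.17$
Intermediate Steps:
$k{\left(H \right)} = - \frac{2 H}{3}$ ($k{\left(H \right)} = \frac{- 3 H + H}{3} = \frac{\left(-2\right) H}{3} = - \frac{2 H}{3}$)
$N{\left(S \right)} = - \frac{5}{S + \frac{2 S}{-4 + S}}$ ($N{\left(S \right)} = - \frac{5}{S + \frac{S + S}{S - 4}} = - \frac{5}{S + \frac{2 S}{-4 + S}}$)
$\left(-14 + N{\left(k{\left(4 \right)} \right)}\right)^{2} = \left(-14 + \frac{5 \left(4 - \left(- \frac{2}{3}\right) 4\right)}{\left(- \frac{2}{3}\right) 4 \left(-2 - \frac{8}{3}\right)}\right)^{2} = \left(-14 + \frac{5 \left(4 - - \frac{8}{3}\right)}{\left(- \frac{8}{3}\right) \left(-2 - \frac{8}{3}\right)}\right)^{2} = \left(-14 + 5 \left(- \frac{3}{8}\right) \frac{1}{- \frac{14}{3}} \left(4 + \frac{8}{3}\right)\right)^{2} = \left(-14 + 5 \left(- \frac{3}{8}\right) \left(- \frac{3}{14}\right) \frac{20}{3}\right)^{2} = \left(-14 + \frac{75}{28}\right)^{2} = \left(- \frac{317}{28}\right)^{2} = \frac{100489}{784}$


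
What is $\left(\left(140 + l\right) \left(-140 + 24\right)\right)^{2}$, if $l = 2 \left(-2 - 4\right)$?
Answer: $220463104$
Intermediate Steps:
$l = -12$ ($l = 2 \left(-6\right) = -12$)
$\left(\left(140 + l\right) \left(-140 + 24\right)\right)^{2} = \left(\left(140 - 12\right) \left(-140 + 24\right)\right)^{2} = \left(128 \left(-116\right)\right)^{2} = \left(-14848\right)^{2} = 220463104$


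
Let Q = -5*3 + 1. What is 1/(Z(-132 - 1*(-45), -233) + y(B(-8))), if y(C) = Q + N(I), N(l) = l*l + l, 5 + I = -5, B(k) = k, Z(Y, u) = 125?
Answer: 1/201 ≈ 0.0049751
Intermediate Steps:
I = -10 (I = -5 - 5 = -10)
Q = -14 (Q = -15 + 1 = -14)
N(l) = l + l**2 (N(l) = l**2 + l = l + l**2)
y(C) = 76 (y(C) = -14 - 10*(1 - 10) = -14 - 10*(-9) = -14 + 90 = 76)
1/(Z(-132 - 1*(-45), -233) + y(B(-8))) = 1/(125 + 76) = 1/201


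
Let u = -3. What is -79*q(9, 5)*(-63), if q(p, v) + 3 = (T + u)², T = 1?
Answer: 4977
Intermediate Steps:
q(p, v) = 1 (q(p, v) = -3 + (1 - 3)² = -3 + (-2)² = -3 + 4 = 1)
-79*q(9, 5)*(-63) = -79*1*(-63) = -79*(-63) = 4977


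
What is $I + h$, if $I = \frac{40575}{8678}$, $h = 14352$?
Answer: $\frac{124587231}{8678} \approx 14357.0$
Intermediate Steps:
$I = \frac{40575}{8678}$ ($I = 40575 \cdot \frac{1}{8678} = \frac{40575}{8678} \approx 4.6756$)
$I + h = \frac{40575}{8678} + 14352 = \frac{124587231}{8678}$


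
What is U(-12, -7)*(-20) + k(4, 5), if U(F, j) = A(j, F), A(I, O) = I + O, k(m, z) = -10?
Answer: 370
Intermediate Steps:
U(F, j) = F + j (U(F, j) = j + F = F + j)
U(-12, -7)*(-20) + k(4, 5) = (-12 - 7)*(-20) - 10 = -19*(-20) - 10 = 380 - 10 = 370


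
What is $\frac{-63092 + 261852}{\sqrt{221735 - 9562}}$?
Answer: $\frac{198760 \sqrt{212173}}{212173} \approx 431.5$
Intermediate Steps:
$\frac{-63092 + 261852}{\sqrt{221735 - 9562}} = \frac{198760}{\sqrt{212173}} = 198760 \frac{\sqrt{212173}}{212173} = \frac{198760 \sqrt{212173}}{212173}$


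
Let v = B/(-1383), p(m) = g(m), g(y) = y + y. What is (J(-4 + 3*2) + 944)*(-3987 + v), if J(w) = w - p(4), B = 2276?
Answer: -5174286586/1383 ≈ -3.7413e+6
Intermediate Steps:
g(y) = 2*y
p(m) = 2*m
v = -2276/1383 (v = 2276/(-1383) = 2276*(-1/1383) = -2276/1383 ≈ -1.6457)
J(w) = -8 + w (J(w) = w - 2*4 = w - 1*8 = w - 8 = -8 + w)
(J(-4 + 3*2) + 944)*(-3987 + v) = ((-8 + (-4 + 3*2)) + 944)*(-3987 - 2276/1383) = ((-8 + (-4 + 6)) + 944)*(-5516297/1383) = ((-8 + 2) + 944)*(-5516297/1383) = (-6 + 944)*(-5516297/1383) = 938*(-5516297/1383) = -5174286586/1383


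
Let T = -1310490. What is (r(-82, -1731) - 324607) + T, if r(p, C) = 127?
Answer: -1634970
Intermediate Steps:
(r(-82, -1731) - 324607) + T = (127 - 324607) - 1310490 = -324480 - 1310490 = -1634970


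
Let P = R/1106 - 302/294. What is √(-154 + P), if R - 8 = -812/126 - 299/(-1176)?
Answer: I*√334512371543/46452 ≈ 12.451*I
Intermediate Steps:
R = 6385/3528 (R = 8 + (-812/126 - 299/(-1176)) = 8 + (-812*1/126 - 299*(-1/1176)) = 8 + (-58/9 + 299/1176) = 8 - 21839/3528 = 6385/3528 ≈ 1.8098)
P = -4001759/3901968 (P = (6385/3528)/1106 - 302/294 = (6385/3528)*(1/1106) - 302*1/294 = 6385/3901968 - 151/147 = -4001759/3901968 ≈ -1.0256)
√(-154 + P) = √(-154 - 4001759/3901968) = √(-604904831/3901968) = I*√334512371543/46452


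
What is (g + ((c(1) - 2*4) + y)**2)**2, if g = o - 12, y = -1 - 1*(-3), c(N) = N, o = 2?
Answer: 225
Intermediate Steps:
y = 2 (y = -1 + 3 = 2)
g = -10 (g = 2 - 12 = -10)
(g + ((c(1) - 2*4) + y)**2)**2 = (-10 + ((1 - 2*4) + 2)**2)**2 = (-10 + ((1 - 8) + 2)**2)**2 = (-10 + (-7 + 2)**2)**2 = (-10 + (-5)**2)**2 = (-10 + 25)**2 = 15**2 = 225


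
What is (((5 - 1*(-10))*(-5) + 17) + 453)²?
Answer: 156025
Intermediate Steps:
(((5 - 1*(-10))*(-5) + 17) + 453)² = (((5 + 10)*(-5) + 17) + 453)² = ((15*(-5) + 17) + 453)² = ((-75 + 17) + 453)² = (-58 + 453)² = 395² = 156025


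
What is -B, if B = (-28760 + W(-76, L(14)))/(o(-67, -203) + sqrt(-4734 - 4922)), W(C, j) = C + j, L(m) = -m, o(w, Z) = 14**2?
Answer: 706825/6009 - 14425*I*sqrt(2414)/12018 ≈ 117.63 - 58.973*I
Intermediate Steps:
o(w, Z) = 196
B = -28850/(196 + 2*I*sqrt(2414)) (B = (-28760 + (-76 - 1*14))/(196 + sqrt(-4734 - 4922)) = (-28760 + (-76 - 14))/(196 + sqrt(-9656)) = (-28760 - 90)/(196 + 2*I*sqrt(2414)) = -28850/(196 + 2*I*sqrt(2414)) ≈ -117.63 + 58.973*I)
-B = -(-706825/6009 + 14425*I*sqrt(2414)/12018) = 706825/6009 - 14425*I*sqrt(2414)/12018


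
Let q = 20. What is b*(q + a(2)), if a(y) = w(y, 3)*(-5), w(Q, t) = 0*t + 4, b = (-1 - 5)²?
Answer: 0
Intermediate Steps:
b = 36 (b = (-6)² = 36)
w(Q, t) = 4 (w(Q, t) = 0 + 4 = 4)
a(y) = -20 (a(y) = 4*(-5) = -20)
b*(q + a(2)) = 36*(20 - 20) = 36*0 = 0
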